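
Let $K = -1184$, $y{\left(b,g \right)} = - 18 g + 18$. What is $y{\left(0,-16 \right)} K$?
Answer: $-362304$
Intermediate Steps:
$y{\left(b,g \right)} = 18 - 18 g$
$y{\left(0,-16 \right)} K = \left(18 - -288\right) \left(-1184\right) = \left(18 + 288\right) \left(-1184\right) = 306 \left(-1184\right) = -362304$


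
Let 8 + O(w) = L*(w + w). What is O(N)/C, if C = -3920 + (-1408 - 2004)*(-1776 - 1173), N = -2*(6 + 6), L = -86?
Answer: 1030/2514517 ≈ 0.00040962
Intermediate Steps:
N = -24 (N = -2*12 = -24)
C = 10058068 (C = -3920 - 3412*(-2949) = -3920 + 10061988 = 10058068)
O(w) = -8 - 172*w (O(w) = -8 - 86*(w + w) = -8 - 172*w)
O(N)/C = (-8 - 172*(-24))/10058068 = (-8 + 4128)*(1/10058068) = 4120*(1/10058068) = 1030/2514517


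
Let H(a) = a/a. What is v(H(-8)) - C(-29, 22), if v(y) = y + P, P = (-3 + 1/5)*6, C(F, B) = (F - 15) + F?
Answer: 286/5 ≈ 57.200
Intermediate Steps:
C(F, B) = -15 + 2*F (C(F, B) = (-15 + F) + F = -15 + 2*F)
H(a) = 1
P = -84/5 (P = (-3 + ⅕)*6 = -14/5*6 = -84/5 ≈ -16.800)
v(y) = -84/5 + y (v(y) = y - 84/5 = -84/5 + y)
v(H(-8)) - C(-29, 22) = (-84/5 + 1) - (-15 + 2*(-29)) = -79/5 - (-15 - 58) = -79/5 - 1*(-73) = -79/5 + 73 = 286/5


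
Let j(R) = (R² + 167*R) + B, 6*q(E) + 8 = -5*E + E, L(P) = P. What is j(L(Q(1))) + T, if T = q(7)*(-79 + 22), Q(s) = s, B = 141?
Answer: 651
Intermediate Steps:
q(E) = -4/3 - 2*E/3 (q(E) = -4/3 + (-5*E + E)/6 = -4/3 + (-4*E)/6 = -4/3 - 2*E/3)
T = 342 (T = (-4/3 - ⅔*7)*(-79 + 22) = (-4/3 - 14/3)*(-57) = -6*(-57) = 342)
j(R) = 141 + R² + 167*R (j(R) = (R² + 167*R) + 141 = 141 + R² + 167*R)
j(L(Q(1))) + T = (141 + 1² + 167*1) + 342 = (141 + 1 + 167) + 342 = 309 + 342 = 651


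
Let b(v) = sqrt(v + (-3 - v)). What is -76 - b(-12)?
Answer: -76 - I*sqrt(3) ≈ -76.0 - 1.732*I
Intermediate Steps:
b(v) = I*sqrt(3) (b(v) = sqrt(-3) = I*sqrt(3))
-76 - b(-12) = -76 - I*sqrt(3)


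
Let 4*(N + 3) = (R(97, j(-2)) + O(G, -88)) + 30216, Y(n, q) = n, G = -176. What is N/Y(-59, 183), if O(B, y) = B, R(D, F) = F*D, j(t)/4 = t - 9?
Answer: -6440/59 ≈ -109.15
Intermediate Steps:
j(t) = -36 + 4*t (j(t) = 4*(t - 9) = 4*(-9 + t) = -36 + 4*t)
R(D, F) = D*F
N = 6440 (N = -3 + ((97*(-36 + 4*(-2)) - 176) + 30216)/4 = -3 + ((97*(-36 - 8) - 176) + 30216)/4 = -3 + ((97*(-44) - 176) + 30216)/4 = -3 + ((-4268 - 176) + 30216)/4 = -3 + (-4444 + 30216)/4 = -3 + (1/4)*25772 = -3 + 6443 = 6440)
N/Y(-59, 183) = 6440/(-59) = 6440*(-1/59) = -6440/59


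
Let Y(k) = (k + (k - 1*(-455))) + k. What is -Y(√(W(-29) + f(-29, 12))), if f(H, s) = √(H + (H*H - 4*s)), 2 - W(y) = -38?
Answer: -455 - 3*√(40 + 2*√191) ≈ -479.67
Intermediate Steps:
W(y) = 40 (W(y) = 2 - 1*(-38) = 2 + 38 = 40)
f(H, s) = √(H + H² - 4*s) (f(H, s) = √(H + (H² - 4*s)) = √(H + H² - 4*s))
Y(k) = 455 + 3*k (Y(k) = (k + (k + 455)) + k = (k + (455 + k)) + k = (455 + 2*k) + k = 455 + 3*k)
-Y(√(W(-29) + f(-29, 12))) = -(455 + 3*√(40 + √(-29 + (-29)² - 4*12))) = -(455 + 3*√(40 + √(-29 + 841 - 48))) = -(455 + 3*√(40 + √764)) = -(455 + 3*√(40 + 2*√191)) = -455 - 3*√(40 + 2*√191)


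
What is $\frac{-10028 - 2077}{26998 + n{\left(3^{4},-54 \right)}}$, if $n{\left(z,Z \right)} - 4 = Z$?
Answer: $- \frac{12105}{26948} \approx -0.4492$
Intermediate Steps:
$n{\left(z,Z \right)} = 4 + Z$
$\frac{-10028 - 2077}{26998 + n{\left(3^{4},-54 \right)}} = \frac{-10028 - 2077}{26998 + \left(4 - 54\right)} = - \frac{12105}{26998 - 50} = - \frac{12105}{26948}$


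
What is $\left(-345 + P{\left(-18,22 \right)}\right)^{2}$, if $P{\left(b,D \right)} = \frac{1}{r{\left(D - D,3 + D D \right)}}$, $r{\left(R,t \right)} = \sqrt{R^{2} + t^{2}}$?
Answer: $\frac{28228704196}{237169} \approx 1.1902 \cdot 10^{5}$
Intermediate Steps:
$P{\left(b,D \right)} = \frac{1}{\sqrt{\left(3 + D^{2}\right)^{2}}}$ ($P{\left(b,D \right)} = \frac{1}{\sqrt{\left(D - D\right)^{2} + \left(3 + D D\right)^{2}}} = \frac{1}{\sqrt{0^{2} + \left(3 + D^{2}\right)^{2}}} = \frac{1}{\sqrt{0 + \left(3 + D^{2}\right)^{2}}} = \frac{1}{\sqrt{\left(3 + D^{2}\right)^{2}}}$)
$\left(-345 + P{\left(-18,22 \right)}\right)^{2} = \left(-345 + \frac{1}{\sqrt{\left(3 + 22^{2}\right)^{2}}}\right)^{2} = \left(-345 + \frac{1}{\sqrt{\left(3 + 484\right)^{2}}}\right)^{2} = \left(-345 + \frac{1}{\sqrt{487^{2}}}\right)^{2} = \left(-345 + \frac{1}{\sqrt{237169}}\right)^{2} = \left(-345 + \frac{1}{487}\right)^{2} = \left(- \frac{168014}{487}\right)^{2} = \frac{28228704196}{237169}$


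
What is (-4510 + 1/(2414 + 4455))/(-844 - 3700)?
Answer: 30979189/31212736 ≈ 0.99252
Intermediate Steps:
(-4510 + 1/(2414 + 4455))/(-844 - 3700) = (-4510 + 1/6869)/(-4544) = (-4510 + 1/6869)*(-1/4544) = -30979189/6869*(-1/4544) = 30979189/31212736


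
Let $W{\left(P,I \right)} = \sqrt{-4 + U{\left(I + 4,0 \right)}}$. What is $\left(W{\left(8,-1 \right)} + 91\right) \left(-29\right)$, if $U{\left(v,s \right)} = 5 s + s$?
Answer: $-2639 - 58 i \approx -2639.0 - 58.0 i$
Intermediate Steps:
$U{\left(v,s \right)} = 6 s$
$W{\left(P,I \right)} = 2 i$ ($W{\left(P,I \right)} = \sqrt{-4 + 6 \cdot 0} = \sqrt{-4 + 0} = \sqrt{-4} = 2 i$)
$\left(W{\left(8,-1 \right)} + 91\right) \left(-29\right) = \left(2 i + 91\right) \left(-29\right) = \left(91 + 2 i\right) \left(-29\right) = -2639 - 58 i$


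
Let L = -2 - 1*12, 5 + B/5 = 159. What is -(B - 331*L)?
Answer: -5404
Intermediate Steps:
B = 770 (B = -25 + 5*159 = -25 + 795 = 770)
L = -14 (L = -2 - 12 = -14)
-(B - 331*L) = -(770 - 331*(-14)) = -(770 + 4634) = -1*5404 = -5404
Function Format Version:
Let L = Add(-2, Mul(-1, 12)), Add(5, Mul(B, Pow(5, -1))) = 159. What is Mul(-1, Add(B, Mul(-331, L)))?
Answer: -5404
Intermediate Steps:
B = 770 (B = Add(-25, Mul(5, 159)) = Add(-25, 795) = 770)
L = -14 (L = Add(-2, -12) = -14)
Mul(-1, Add(B, Mul(-331, L))) = Mul(-1, Add(770, Mul(-331, -14))) = Mul(-1, Add(770, 4634)) = Mul(-1, 5404) = -5404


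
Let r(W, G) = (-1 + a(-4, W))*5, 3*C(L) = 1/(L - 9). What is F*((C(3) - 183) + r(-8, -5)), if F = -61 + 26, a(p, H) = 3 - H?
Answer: 83825/18 ≈ 4656.9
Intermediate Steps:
C(L) = 1/(3*(-9 + L)) (C(L) = 1/(3*(L - 9)) = 1/(3*(-9 + L)))
r(W, G) = 10 - 5*W (r(W, G) = (-1 + (3 - W))*5 = (2 - W)*5 = 10 - 5*W)
F = -35
F*((C(3) - 183) + r(-8, -5)) = -35*((1/(3*(-9 + 3)) - 183) + (10 - 5*(-8))) = -35*(((⅓)/(-6) - 183) + (10 + 40)) = -35*(((⅓)*(-⅙) - 183) + 50) = -35*((-1/18 - 183) + 50) = -35*(-3295/18 + 50) = -35*(-2395/18) = 83825/18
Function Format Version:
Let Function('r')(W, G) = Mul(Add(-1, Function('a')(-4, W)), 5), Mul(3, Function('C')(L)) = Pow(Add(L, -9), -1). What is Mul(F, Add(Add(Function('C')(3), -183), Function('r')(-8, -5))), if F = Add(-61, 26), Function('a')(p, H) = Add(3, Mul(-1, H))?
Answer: Rational(83825, 18) ≈ 4656.9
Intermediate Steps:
Function('C')(L) = Mul(Rational(1, 3), Pow(Add(-9, L), -1)) (Function('C')(L) = Mul(Rational(1, 3), Pow(Add(L, -9), -1)) = Mul(Rational(1, 3), Pow(Add(-9, L), -1)))
Function('r')(W, G) = Add(10, Mul(-5, W)) (Function('r')(W, G) = Mul(Add(-1, Add(3, Mul(-1, W))), 5) = Mul(Add(2, Mul(-1, W)), 5) = Add(10, Mul(-5, W)))
F = -35
Mul(F, Add(Add(Function('C')(3), -183), Function('r')(-8, -5))) = Mul(-35, Add(Add(Mul(Rational(1, 3), Pow(Add(-9, 3), -1)), -183), Add(10, Mul(-5, -8)))) = Mul(-35, Add(Add(Mul(Rational(1, 3), Pow(-6, -1)), -183), Add(10, 40))) = Mul(-35, Add(Add(Mul(Rational(1, 3), Rational(-1, 6)), -183), 50)) = Mul(-35, Add(Add(Rational(-1, 18), -183), 50)) = Mul(-35, Add(Rational(-3295, 18), 50)) = Mul(-35, Rational(-2395, 18)) = Rational(83825, 18)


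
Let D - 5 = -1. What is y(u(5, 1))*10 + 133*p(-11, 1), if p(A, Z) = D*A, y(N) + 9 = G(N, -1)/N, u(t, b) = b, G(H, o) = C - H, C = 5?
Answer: -5902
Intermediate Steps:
G(H, o) = 5 - H
y(N) = -9 + (5 - N)/N
D = 4 (D = 5 - 1 = 4)
p(A, Z) = 4*A
y(u(5, 1))*10 + 133*p(-11, 1) = (-10 + 5/1)*10 + 133*(4*(-11)) = (-10 + 5*1)*10 + 133*(-44) = (-10 + 5)*10 - 5852 = -5*10 - 5852 = -50 - 5852 = -5902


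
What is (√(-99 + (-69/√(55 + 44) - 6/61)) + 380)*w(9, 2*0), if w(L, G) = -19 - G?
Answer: -7220 - 19*I*√(44618145 + 941413*√11)/671 ≈ -7220.0 - 195.65*I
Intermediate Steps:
(√(-99 + (-69/√(55 + 44) - 6/61)) + 380)*w(9, 2*0) = (√(-99 + (-69/√(55 + 44) - 6/61)) + 380)*(-19 - 2*0) = (√(-99 + (-69*√11/33 - 6*1/61)) + 380)*(-19 - 1*0) = (√(-99 + (-69*√11/33 - 6/61)) + 380)*(-19 + 0) = (√(-99 + (-23*√11/11 - 6/61)) + 380)*(-19) = (√(-99 + (-6/61 - 23*√11/11)) + 380)*(-19) = (√(-6045/61 - 23*√11/11) + 380)*(-19) = (380 + √(-6045/61 - 23*√11/11))*(-19) = -7220 - 19*√(-6045/61 - 23*√11/11)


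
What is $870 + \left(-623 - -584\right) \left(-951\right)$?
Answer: $37959$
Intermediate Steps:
$870 + \left(-623 - -584\right) \left(-951\right) = 870 + \left(-623 + 584\right) \left(-951\right) = 870 - -37089 = 870 + 37089 = 37959$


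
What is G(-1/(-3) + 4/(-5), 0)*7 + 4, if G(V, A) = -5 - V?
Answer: -416/15 ≈ -27.733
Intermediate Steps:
G(-1/(-3) + 4/(-5), 0)*7 + 4 = (-5 - (-1/(-3) + 4/(-5)))*7 + 4 = (-5 - (-1*(-⅓) + 4*(-⅕)))*7 + 4 = (-5 - (⅓ - ⅘))*7 + 4 = (-5 - 1*(-7/15))*7 + 4 = (-5 + 7/15)*7 + 4 = -68/15*7 + 4 = -476/15 + 4 = -416/15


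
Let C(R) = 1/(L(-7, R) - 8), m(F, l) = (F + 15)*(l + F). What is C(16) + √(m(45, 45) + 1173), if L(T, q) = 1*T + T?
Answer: -1/22 + √6573 ≈ 81.029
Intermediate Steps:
L(T, q) = 2*T (L(T, q) = T + T = 2*T)
m(F, l) = (15 + F)*(F + l)
C(R) = -1/22 (C(R) = 1/(2*(-7) - 8) = 1/(-14 - 8) = 1/(-22) = -1/22)
C(16) + √(m(45, 45) + 1173) = -1/22 + √((45² + 15*45 + 15*45 + 45*45) + 1173) = -1/22 + √((2025 + 675 + 675 + 2025) + 1173) = -1/22 + √(5400 + 1173) = -1/22 + √6573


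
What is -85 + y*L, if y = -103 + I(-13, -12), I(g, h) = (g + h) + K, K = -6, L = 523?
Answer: -70167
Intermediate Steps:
I(g, h) = -6 + g + h (I(g, h) = (g + h) - 6 = -6 + g + h)
y = -134 (y = -103 + (-6 - 13 - 12) = -103 - 31 = -134)
-85 + y*L = -85 - 134*523 = -85 - 70082 = -70167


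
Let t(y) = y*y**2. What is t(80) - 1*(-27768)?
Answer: 539768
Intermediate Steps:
t(y) = y**3
t(80) - 1*(-27768) = 80**3 - 1*(-27768) = 512000 + 27768 = 539768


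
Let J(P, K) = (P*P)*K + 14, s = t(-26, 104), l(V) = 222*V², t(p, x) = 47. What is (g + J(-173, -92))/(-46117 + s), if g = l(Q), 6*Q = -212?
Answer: 218497/4065 ≈ 53.751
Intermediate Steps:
Q = -106/3 (Q = (⅙)*(-212) = -106/3 ≈ -35.333)
s = 47
g = 831464/3 (g = 222*(-106/3)² = 222*(11236/9) = 831464/3 ≈ 2.7715e+5)
J(P, K) = 14 + K*P² (J(P, K) = P²*K + 14 = K*P² + 14 = 14 + K*P²)
(g + J(-173, -92))/(-46117 + s) = (831464/3 + (14 - 92*(-173)²))/(-46117 + 47) = (831464/3 + (14 - 92*29929))/(-46070) = (831464/3 + (14 - 2753468))*(-1/46070) = (831464/3 - 2753454)*(-1/46070) = -7428898/3*(-1/46070) = 218497/4065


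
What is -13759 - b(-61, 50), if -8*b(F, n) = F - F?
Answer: -13759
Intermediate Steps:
b(F, n) = 0 (b(F, n) = -(F - F)/8 = -1/8*0 = 0)
-13759 - b(-61, 50) = -13759 - 1*0 = -13759 + 0 = -13759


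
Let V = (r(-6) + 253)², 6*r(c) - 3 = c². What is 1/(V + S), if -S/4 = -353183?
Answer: 4/5920289 ≈ 6.7564e-7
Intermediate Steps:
S = 1412732 (S = -4*(-353183) = 1412732)
r(c) = ½ + c²/6
V = 269361/4 (V = ((½ + (⅙)*(-6)²) + 253)² = ((½ + (⅙)*36) + 253)² = ((½ + 6) + 253)² = (13/2 + 253)² = (519/2)² = 269361/4 ≈ 67340.)
1/(V + S) = 1/(269361/4 + 1412732) = 1/(5920289/4) = 4/5920289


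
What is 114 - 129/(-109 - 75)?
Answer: 21105/184 ≈ 114.70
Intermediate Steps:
114 - 129/(-109 - 75) = 114 - 129/(-184) = 114 - 1/184*(-129) = 114 + 129/184 = 21105/184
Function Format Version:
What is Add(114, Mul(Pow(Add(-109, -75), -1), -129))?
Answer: Rational(21105, 184) ≈ 114.70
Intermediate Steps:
Add(114, Mul(Pow(Add(-109, -75), -1), -129)) = Add(114, Mul(Pow(-184, -1), -129)) = Add(114, Mul(Rational(-1, 184), -129)) = Add(114, Rational(129, 184)) = Rational(21105, 184)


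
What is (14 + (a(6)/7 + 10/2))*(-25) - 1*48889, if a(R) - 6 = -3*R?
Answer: -345248/7 ≈ -49321.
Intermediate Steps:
a(R) = 6 - 3*R
(14 + (a(6)/7 + 10/2))*(-25) - 1*48889 = (14 + ((6 - 3*6)/7 + 10/2))*(-25) - 1*48889 = (14 + ((6 - 18)*(⅐) + 10*(½)))*(-25) - 48889 = (14 + (-12*⅐ + 5))*(-25) - 48889 = (14 + (-12/7 + 5))*(-25) - 48889 = (14 + 23/7)*(-25) - 48889 = (121/7)*(-25) - 48889 = -3025/7 - 48889 = -345248/7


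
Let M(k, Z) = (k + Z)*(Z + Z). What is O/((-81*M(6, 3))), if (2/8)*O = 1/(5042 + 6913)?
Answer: -2/26145585 ≈ -7.6495e-8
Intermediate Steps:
M(k, Z) = 2*Z*(Z + k) (M(k, Z) = (Z + k)*(2*Z) = 2*Z*(Z + k))
O = 4/11955 (O = 4/(5042 + 6913) = 4/11955 ≈ 0.00033459)
O/((-81*M(6, 3))) = 4/(11955*((-162*3*(3 + 6)))) = 4/(11955*((-162*3*9))) = 4/(11955*((-81*54))) = (4/11955)/(-4374) = (4/11955)*(-1/4374) = -2/26145585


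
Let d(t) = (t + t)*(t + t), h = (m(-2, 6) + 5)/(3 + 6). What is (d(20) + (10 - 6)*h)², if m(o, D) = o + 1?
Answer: 207821056/81 ≈ 2.5657e+6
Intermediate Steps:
m(o, D) = 1 + o
h = 4/9 (h = ((1 - 2) + 5)/(3 + 6) = (-1 + 5)/9 = 4*(⅑) = 4/9 ≈ 0.44444)
d(t) = 4*t² (d(t) = (2*t)*(2*t) = 4*t²)
(d(20) + (10 - 6)*h)² = (4*20² + (10 - 6)*(4/9))² = (4*400 + 4*(4/9))² = (1600 + 16/9)² = (14416/9)² = 207821056/81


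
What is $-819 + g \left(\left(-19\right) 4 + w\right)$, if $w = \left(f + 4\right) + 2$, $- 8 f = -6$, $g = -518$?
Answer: $\frac{70105}{2} \approx 35053.0$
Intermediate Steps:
$f = \frac{3}{4}$ ($f = \left(- \frac{1}{8}\right) \left(-6\right) = \frac{3}{4} \approx 0.75$)
$w = \frac{27}{4}$ ($w = \left(\frac{3}{4} + 4\right) + 2 = \frac{19}{4} + 2 = \frac{27}{4} \approx 6.75$)
$-819 + g \left(\left(-19\right) 4 + w\right) = -819 - 518 \left(\left(-19\right) 4 + \frac{27}{4}\right) = -819 - 518 \left(-76 + \frac{27}{4}\right) = -819 - - \frac{71743}{2} = -819 + \frac{71743}{2} = \frac{70105}{2}$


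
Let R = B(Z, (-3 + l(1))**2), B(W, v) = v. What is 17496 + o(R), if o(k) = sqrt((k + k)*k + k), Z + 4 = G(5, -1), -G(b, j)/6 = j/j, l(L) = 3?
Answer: 17496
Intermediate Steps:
G(b, j) = -6 (G(b, j) = -6*j/j = -6*1 = -6)
Z = -10 (Z = -4 - 6 = -10)
R = 0 (R = (-3 + 3)**2 = 0**2 = 0)
o(k) = sqrt(k + 2*k**2) (o(k) = sqrt((2*k)*k + k) = sqrt(2*k**2 + k) = sqrt(k + 2*k**2))
17496 + o(R) = 17496 + sqrt(0*(1 + 2*0)) = 17496 + sqrt(0*(1 + 0)) = 17496 + sqrt(0*1) = 17496 + sqrt(0) = 17496 + 0 = 17496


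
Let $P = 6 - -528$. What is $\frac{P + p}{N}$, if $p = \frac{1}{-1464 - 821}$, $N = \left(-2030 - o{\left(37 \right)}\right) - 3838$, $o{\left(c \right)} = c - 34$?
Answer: $- \frac{1220189}{13415235} \approx -0.090955$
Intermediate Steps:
$o{\left(c \right)} = -34 + c$
$N = -5871$ ($N = \left(-2030 - \left(-34 + 37\right)\right) - 3838 = \left(-2030 - 3\right) - 3838 = -2033 - 3838 = -5871$)
$p = - \frac{1}{2285}$ ($p = \frac{1}{-2285} = - \frac{1}{2285} \approx -0.00043764$)
$P = 534$ ($P = 6 + 528 = 534$)
$\frac{P + p}{N} = \frac{534 - \frac{1}{2285}}{-5871} = \frac{1220189}{2285} \left(- \frac{1}{5871}\right) = - \frac{1220189}{13415235}$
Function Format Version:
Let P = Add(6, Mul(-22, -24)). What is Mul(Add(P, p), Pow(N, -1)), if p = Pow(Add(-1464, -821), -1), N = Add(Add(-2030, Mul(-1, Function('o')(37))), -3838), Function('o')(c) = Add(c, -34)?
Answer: Rational(-1220189, 13415235) ≈ -0.090955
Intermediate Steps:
Function('o')(c) = Add(-34, c)
N = -5871 (N = Add(Add(-2030, Mul(-1, Add(-34, 37))), -3838) = Add(Add(-2030, Mul(-1, 3)), -3838) = Add(Add(-2030, -3), -3838) = Add(-2033, -3838) = -5871)
p = Rational(-1, 2285) (p = Pow(-2285, -1) = Rational(-1, 2285) ≈ -0.00043764)
P = 534 (P = Add(6, 528) = 534)
Mul(Add(P, p), Pow(N, -1)) = Mul(Add(534, Rational(-1, 2285)), Pow(-5871, -1)) = Mul(Rational(1220189, 2285), Rational(-1, 5871)) = Rational(-1220189, 13415235)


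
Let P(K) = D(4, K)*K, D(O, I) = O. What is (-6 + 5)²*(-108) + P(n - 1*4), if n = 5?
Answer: -104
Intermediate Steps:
P(K) = 4*K
(-6 + 5)²*(-108) + P(n - 1*4) = (-6 + 5)²*(-108) + 4*(5 - 1*4) = (-1)²*(-108) + 4*(5 - 4) = 1*(-108) + 4*1 = -108 + 4 = -104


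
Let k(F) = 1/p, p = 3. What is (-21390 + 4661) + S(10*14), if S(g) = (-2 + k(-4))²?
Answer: -150536/9 ≈ -16726.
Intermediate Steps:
k(F) = ⅓ (k(F) = 1/3 = ⅓)
S(g) = 25/9 (S(g) = (-2 + ⅓)² = (-5/3)² = 25/9)
(-21390 + 4661) + S(10*14) = (-21390 + 4661) + 25/9 = -16729 + 25/9 = -150536/9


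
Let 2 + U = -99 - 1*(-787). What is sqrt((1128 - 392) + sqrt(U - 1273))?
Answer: sqrt(736 + I*sqrt(587)) ≈ 27.133 + 0.4465*I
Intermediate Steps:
U = 686 (U = -2 + (-99 - 1*(-787)) = -2 + (-99 + 787) = -2 + 688 = 686)
sqrt((1128 - 392) + sqrt(U - 1273)) = sqrt((1128 - 392) + sqrt(686 - 1273)) = sqrt(736 + sqrt(-587)) = sqrt(736 + I*sqrt(587))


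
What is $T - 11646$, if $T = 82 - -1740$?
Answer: $-9824$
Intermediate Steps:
$T = 1822$ ($T = 82 + 1740 = 1822$)
$T - 11646 = 1822 - 11646 = -9824$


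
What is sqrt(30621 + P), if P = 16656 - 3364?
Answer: sqrt(43913) ≈ 209.55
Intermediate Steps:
P = 13292
sqrt(30621 + P) = sqrt(30621 + 13292) = sqrt(43913)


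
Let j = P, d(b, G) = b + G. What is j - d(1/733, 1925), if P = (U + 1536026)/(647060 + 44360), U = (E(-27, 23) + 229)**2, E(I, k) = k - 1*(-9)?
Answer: -974435757169/506810860 ≈ -1922.7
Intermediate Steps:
E(I, k) = 9 + k (E(I, k) = k + 9 = 9 + k)
d(b, G) = G + b
U = 68121 (U = ((9 + 23) + 229)**2 = (32 + 229)**2 = 261**2 = 68121)
P = 1604147/691420 (P = (68121 + 1536026)/(647060 + 44360) = 1604147/691420 ≈ 2.3201)
j = 1604147/691420 ≈ 2.3201
j - d(1/733, 1925) = 1604147/691420 - (1925 + 1/733) = 1604147/691420 - 1*1411026/733 = 1604147/691420 - 1411026/733 = -974435757169/506810860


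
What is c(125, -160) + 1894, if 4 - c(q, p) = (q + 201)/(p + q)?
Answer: 66756/35 ≈ 1907.3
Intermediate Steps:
c(q, p) = 4 - (201 + q)/(p + q) (c(q, p) = 4 - (q + 201)/(p + q) = 4 - (201 + q)/(p + q))
c(125, -160) + 1894 = (-201 + 3*125 + 4*(-160))/(-160 + 125) + 1894 = (-201 + 375 - 640)/(-35) + 1894 = -1/35*(-466) + 1894 = 466/35 + 1894 = 66756/35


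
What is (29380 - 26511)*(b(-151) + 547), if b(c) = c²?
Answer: 66985412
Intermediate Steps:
(29380 - 26511)*(b(-151) + 547) = (29380 - 26511)*((-151)² + 547) = 2869*(22801 + 547) = 2869*23348 = 66985412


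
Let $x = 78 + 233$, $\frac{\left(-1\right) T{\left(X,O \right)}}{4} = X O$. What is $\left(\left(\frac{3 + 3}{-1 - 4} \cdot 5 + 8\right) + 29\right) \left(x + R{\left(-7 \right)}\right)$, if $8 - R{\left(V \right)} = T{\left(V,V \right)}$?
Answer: $15965$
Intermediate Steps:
$T{\left(X,O \right)} = - 4 O X$ ($T{\left(X,O \right)} = - 4 X O = - 4 O X$)
$R{\left(V \right)} = 8 + 4 V^{2}$ ($R{\left(V \right)} = 8 - - 4 V V = 8 - - 4 V^{2} = 8 + 4 V^{2}$)
$x = 311$
$\left(\left(\frac{3 + 3}{-1 - 4} \cdot 5 + 8\right) + 29\right) \left(x + R{\left(-7 \right)}\right) = \left(\left(\frac{3 + 3}{-1 - 4} \cdot 5 + 8\right) + 29\right) \left(311 + \left(8 + 4 \left(-7\right)^{2}\right)\right) = \left(\left(\frac{6}{-5} \cdot 5 + 8\right) + 29\right) \left(311 + \left(8 + 4 \cdot 49\right)\right) = \left(\left(6 \left(- \frac{1}{5}\right) 5 + 8\right) + 29\right) \left(311 + \left(8 + 196\right)\right) = \left(\left(\left(- \frac{6}{5}\right) 5 + 8\right) + 29\right) \left(311 + 204\right) = \left(\left(-6 + 8\right) + 29\right) 515 = \left(2 + 29\right) 515 = 31 \cdot 515 = 15965$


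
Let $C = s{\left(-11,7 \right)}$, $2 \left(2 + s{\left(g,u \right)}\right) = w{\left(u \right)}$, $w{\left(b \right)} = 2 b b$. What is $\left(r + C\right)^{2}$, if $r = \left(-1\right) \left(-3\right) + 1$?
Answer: $2601$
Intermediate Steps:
$w{\left(b \right)} = 2 b^{2}$
$s{\left(g,u \right)} = -2 + u^{2}$ ($s{\left(g,u \right)} = -2 + \frac{2 u^{2}}{2} = -2 + u^{2}$)
$r = 4$ ($r = 3 + 1 = 4$)
$C = 47$ ($C = -2 + 7^{2} = -2 + 49 = 47$)
$\left(r + C\right)^{2} = \left(4 + 47\right)^{2} = 51^{2} = 2601$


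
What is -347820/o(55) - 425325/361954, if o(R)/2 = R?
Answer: -1144923873/361954 ≈ -3163.2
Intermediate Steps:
o(R) = 2*R
-347820/o(55) - 425325/361954 = -347820/(2*55) - 425325/361954 = -347820/110 - 425325*1/361954 = -347820*1/110 - 425325/361954 = -3162 - 425325/361954 = -1144923873/361954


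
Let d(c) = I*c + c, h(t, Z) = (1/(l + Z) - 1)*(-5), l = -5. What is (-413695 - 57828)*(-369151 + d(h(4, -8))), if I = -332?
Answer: 174903586043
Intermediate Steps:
h(t, Z) = 5 - 5/(-5 + Z) (h(t, Z) = (1/(-5 + Z) - 1)*(-5) = (-1 + 1/(-5 + Z))*(-5) = 5 - 5/(-5 + Z))
d(c) = -331*c (d(c) = -332*c + c = -331*c)
(-413695 - 57828)*(-369151 + d(h(4, -8))) = (-413695 - 57828)*(-369151 - 1655*(-6 - 8)/(-5 - 8)) = -471523*(-369151 - 1655*(-14)/(-13)) = -471523*(-369151 - 1655*(-1)*(-14)/13) = -471523*(-369151 - 331*70/13) = -471523*(-369151 - 23170/13) = -471523*(-4822133/13) = 174903586043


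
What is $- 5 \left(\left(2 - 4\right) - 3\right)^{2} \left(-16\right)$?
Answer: $2000$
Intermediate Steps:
$- 5 \left(\left(2 - 4\right) - 3\right)^{2} \left(-16\right) = - 5 \left(-2 - 3\right)^{2} \left(-16\right) = - 5 \left(-5\right)^{2} \left(-16\right) = \left(-5\right) 25 \left(-16\right) = \left(-125\right) \left(-16\right) = 2000$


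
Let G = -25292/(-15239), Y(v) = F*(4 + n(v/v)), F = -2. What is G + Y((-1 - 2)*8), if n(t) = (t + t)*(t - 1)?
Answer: -96620/15239 ≈ -6.3403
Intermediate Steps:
n(t) = 2*t*(-1 + t) (n(t) = (2*t)*(-1 + t) = 2*t*(-1 + t))
Y(v) = -8 (Y(v) = -2*(4 + 2*(v/v)*(-1 + v/v)) = -2*(4 + 2*1*(-1 + 1)) = -2*(4 + 2*1*0) = -2*(4 + 0) = -2*4 = -8)
G = 25292/15239 (G = -25292*(-1/15239) = 25292/15239 ≈ 1.6597)
G + Y((-1 - 2)*8) = 25292/15239 - 8 = -96620/15239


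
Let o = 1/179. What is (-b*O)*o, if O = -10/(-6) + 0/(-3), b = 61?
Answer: -305/537 ≈ -0.56797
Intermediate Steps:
O = 5/3 (O = -10*(-⅙) + 0*(-⅓) = 5/3 + 0 = 5/3 ≈ 1.6667)
o = 1/179 ≈ 0.0055866
(-b*O)*o = -61*5/3*(1/179) = -1*305/3*(1/179) = -305/3*1/179 = -305/537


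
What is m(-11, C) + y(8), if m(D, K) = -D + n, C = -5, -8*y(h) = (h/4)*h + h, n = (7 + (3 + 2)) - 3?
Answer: 17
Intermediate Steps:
n = 9 (n = (7 + 5) - 3 = 12 - 3 = 9)
y(h) = -h/8 - h²/32 (y(h) = -((h/4)*h + h)/8 = -(h²/4 + h)/8 = -(h + h²/4)/8 = -h/8 - h²/32)
m(D, K) = 9 - D (m(D, K) = -D + 9 = 9 - D)
m(-11, C) + y(8) = (9 - 1*(-11)) - 1/32*8*(4 + 8) = (9 + 11) - 1/32*8*12 = 20 - 3 = 17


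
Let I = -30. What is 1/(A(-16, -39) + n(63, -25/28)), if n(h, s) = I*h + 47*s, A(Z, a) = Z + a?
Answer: -28/55635 ≈ -0.00050328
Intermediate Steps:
n(h, s) = -30*h + 47*s
1/(A(-16, -39) + n(63, -25/28)) = 1/((-16 - 39) + (-30*63 + 47*(-25/28))) = 1/(-55 + (-1890 + 47*(-25*1/28))) = 1/(-55 + (-1890 + 47*(-25/28))) = 1/(-55 + (-1890 - 1175/28)) = 1/(-55 - 54095/28) = 1/(-55635/28) = -28/55635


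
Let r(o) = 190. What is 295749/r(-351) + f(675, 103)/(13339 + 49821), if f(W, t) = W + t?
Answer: 933982733/600020 ≈ 1556.6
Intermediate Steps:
295749/r(-351) + f(675, 103)/(13339 + 49821) = 295749/190 + (675 + 103)/(13339 + 49821) = 295749*(1/190) + 778/63160 = 295749/190 + 778*(1/63160) = 295749/190 + 389/31580 = 933982733/600020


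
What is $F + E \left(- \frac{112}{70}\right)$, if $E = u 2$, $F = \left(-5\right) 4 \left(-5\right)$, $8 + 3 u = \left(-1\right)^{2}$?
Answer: $\frac{1612}{15} \approx 107.47$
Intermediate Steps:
$u = - \frac{7}{3}$ ($u = - \frac{8}{3} + \frac{\left(-1\right)^{2}}{3} = - \frac{8}{3} + \frac{1}{3} \cdot 1 = - \frac{8}{3} + \frac{1}{3} = - \frac{7}{3} \approx -2.3333$)
$F = 100$ ($F = \left(-20\right) \left(-5\right) = 100$)
$E = - \frac{14}{3}$ ($E = \left(- \frac{7}{3}\right) 2 = - \frac{14}{3} \approx -4.6667$)
$F + E \left(- \frac{112}{70}\right) = 100 - \frac{14 \left(- \frac{112}{70}\right)}{3} = 100 - \frac{14 \left(\left(-112\right) \frac{1}{70}\right)}{3} = 100 - - \frac{112}{15} = 100 + \frac{112}{15} = \frac{1612}{15}$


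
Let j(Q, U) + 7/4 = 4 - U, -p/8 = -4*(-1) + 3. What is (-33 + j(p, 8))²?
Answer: 24025/16 ≈ 1501.6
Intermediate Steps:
p = -56 (p = -8*(-4*(-1) + 3) = -8*(4 + 3) = -8*7 = -56)
j(Q, U) = 9/4 - U (j(Q, U) = -7/4 + (4 - U) = 9/4 - U)
(-33 + j(p, 8))² = (-33 + (9/4 - 1*8))² = (-33 + (9/4 - 8))² = (-33 - 23/4)² = (-155/4)² = 24025/16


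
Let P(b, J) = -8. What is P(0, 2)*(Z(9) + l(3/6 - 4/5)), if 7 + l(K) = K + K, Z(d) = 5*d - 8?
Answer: -1176/5 ≈ -235.20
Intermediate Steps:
Z(d) = -8 + 5*d
l(K) = -7 + 2*K (l(K) = -7 + (K + K) = -7 + 2*K)
P(0, 2)*(Z(9) + l(3/6 - 4/5)) = -8*((-8 + 5*9) + (-7 + 2*(3/6 - 4/5))) = -8*((-8 + 45) + (-7 + 2*(3*(⅙) - 4*⅕))) = -8*(37 + (-7 + 2*(½ - ⅘))) = -8*(37 + (-7 + 2*(-3/10))) = -8*(37 + (-7 - ⅗)) = -8*(37 - 38/5) = -8*147/5 = -1176/5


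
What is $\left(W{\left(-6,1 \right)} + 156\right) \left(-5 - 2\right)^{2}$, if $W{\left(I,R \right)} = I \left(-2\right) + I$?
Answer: $7938$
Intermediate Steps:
$W{\left(I,R \right)} = - I$ ($W{\left(I,R \right)} = - 2 I + I = - I$)
$\left(W{\left(-6,1 \right)} + 156\right) \left(-5 - 2\right)^{2} = \left(\left(-1\right) \left(-6\right) + 156\right) \left(-5 - 2\right)^{2} = \left(6 + 156\right) \left(-7\right)^{2} = 162 \cdot 49 = 7938$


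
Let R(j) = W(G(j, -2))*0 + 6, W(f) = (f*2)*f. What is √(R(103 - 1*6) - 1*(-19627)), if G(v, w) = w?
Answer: √19633 ≈ 140.12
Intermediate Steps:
W(f) = 2*f² (W(f) = (2*f)*f = 2*f²)
R(j) = 6 (R(j) = (2*(-2)²)*0 + 6 = (2*4)*0 + 6 = 8*0 + 6 = 0 + 6 = 6)
√(R(103 - 1*6) - 1*(-19627)) = √(6 - 1*(-19627)) = √(6 + 19627) = √19633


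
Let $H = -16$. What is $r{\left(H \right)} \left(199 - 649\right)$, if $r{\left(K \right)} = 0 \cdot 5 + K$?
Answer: $7200$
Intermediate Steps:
$r{\left(K \right)} = K$ ($r{\left(K \right)} = 0 + K = K$)
$r{\left(H \right)} \left(199 - 649\right) = - 16 \left(199 - 649\right) = \left(-16\right) \left(-450\right) = 7200$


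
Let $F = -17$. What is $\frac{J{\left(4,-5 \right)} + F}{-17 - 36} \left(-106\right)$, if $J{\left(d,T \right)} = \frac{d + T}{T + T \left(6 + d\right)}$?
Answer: $- \frac{1868}{55} \approx -33.964$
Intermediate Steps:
$J{\left(d,T \right)} = \frac{T + d}{T + T \left(6 + d\right)}$
$\frac{J{\left(4,-5 \right)} + F}{-17 - 36} \left(-106\right) = \frac{\frac{-5 + 4}{\left(-5\right) \left(7 + 4\right)} - 17}{-17 - 36} \left(-106\right) = \frac{\left(- \frac{1}{5}\right) \frac{1}{11} \left(-1\right) - 17}{-53} \left(-106\right) = \left(\left(- \frac{1}{5}\right) \frac{1}{11} \left(-1\right) - 17\right) \left(- \frac{1}{53}\right) \left(-106\right) = \left(\frac{1}{55} - 17\right) \left(- \frac{1}{53}\right) \left(-106\right) = \left(- \frac{934}{55}\right) \left(- \frac{1}{53}\right) \left(-106\right) = \frac{934}{2915} \left(-106\right) = - \frac{1868}{55}$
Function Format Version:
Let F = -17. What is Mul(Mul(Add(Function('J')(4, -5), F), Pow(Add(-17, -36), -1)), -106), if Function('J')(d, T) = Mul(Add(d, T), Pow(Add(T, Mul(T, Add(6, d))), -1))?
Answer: Rational(-1868, 55) ≈ -33.964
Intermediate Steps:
Function('J')(d, T) = Mul(Pow(Add(T, Mul(T, Add(6, d))), -1), Add(T, d)) (Function('J')(d, T) = Mul(Add(T, d), Pow(Add(T, Mul(T, Add(6, d))), -1)) = Mul(Pow(Add(T, Mul(T, Add(6, d))), -1), Add(T, d)))
Mul(Mul(Add(Function('J')(4, -5), F), Pow(Add(-17, -36), -1)), -106) = Mul(Mul(Add(Mul(Pow(-5, -1), Pow(Add(7, 4), -1), Add(-5, 4)), -17), Pow(Add(-17, -36), -1)), -106) = Mul(Mul(Add(Mul(Rational(-1, 5), Pow(11, -1), -1), -17), Pow(-53, -1)), -106) = Mul(Mul(Add(Mul(Rational(-1, 5), Rational(1, 11), -1), -17), Rational(-1, 53)), -106) = Mul(Mul(Add(Rational(1, 55), -17), Rational(-1, 53)), -106) = Mul(Mul(Rational(-934, 55), Rational(-1, 53)), -106) = Mul(Rational(934, 2915), -106) = Rational(-1868, 55)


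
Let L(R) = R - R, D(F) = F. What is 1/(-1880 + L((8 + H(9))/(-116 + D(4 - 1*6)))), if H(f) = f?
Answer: -1/1880 ≈ -0.00053191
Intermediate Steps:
L(R) = 0
1/(-1880 + L((8 + H(9))/(-116 + D(4 - 1*6)))) = 1/(-1880 + 0) = 1/(-1880) = -1/1880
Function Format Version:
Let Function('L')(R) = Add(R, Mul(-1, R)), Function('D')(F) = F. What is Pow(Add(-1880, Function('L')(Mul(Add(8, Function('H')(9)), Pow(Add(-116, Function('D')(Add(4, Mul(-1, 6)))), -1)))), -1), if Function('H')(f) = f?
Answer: Rational(-1, 1880) ≈ -0.00053191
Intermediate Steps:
Function('L')(R) = 0
Pow(Add(-1880, Function('L')(Mul(Add(8, Function('H')(9)), Pow(Add(-116, Function('D')(Add(4, Mul(-1, 6)))), -1)))), -1) = Pow(Add(-1880, 0), -1) = Pow(-1880, -1) = Rational(-1, 1880)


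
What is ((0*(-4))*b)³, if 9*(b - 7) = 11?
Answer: 0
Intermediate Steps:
b = 74/9 (b = 7 + (⅑)*11 = 7 + 11/9 = 74/9 ≈ 8.2222)
((0*(-4))*b)³ = ((0*(-4))*(74/9))³ = (0*(74/9))³ = 0³ = 0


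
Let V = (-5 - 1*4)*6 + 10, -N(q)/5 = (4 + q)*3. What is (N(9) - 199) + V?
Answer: -438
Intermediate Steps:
N(q) = -60 - 15*q (N(q) = -5*(4 + q)*3 = -5*(12 + 3*q) = -60 - 15*q)
V = -44 (V = (-5 - 4)*6 + 10 = -9*6 + 10 = -54 + 10 = -44)
(N(9) - 199) + V = ((-60 - 15*9) - 199) - 44 = ((-60 - 135) - 199) - 44 = (-195 - 199) - 44 = -394 - 44 = -438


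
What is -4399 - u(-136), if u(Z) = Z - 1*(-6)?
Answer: -4269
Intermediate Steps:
u(Z) = 6 + Z (u(Z) = Z + 6 = 6 + Z)
-4399 - u(-136) = -4399 - (6 - 136) = -4399 - 1*(-130) = -4399 + 130 = -4269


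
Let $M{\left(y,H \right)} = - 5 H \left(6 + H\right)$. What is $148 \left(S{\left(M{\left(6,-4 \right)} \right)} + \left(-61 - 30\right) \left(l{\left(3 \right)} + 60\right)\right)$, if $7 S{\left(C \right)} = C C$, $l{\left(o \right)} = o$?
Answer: $- \frac{5702588}{7} \approx -8.1466 \cdot 10^{5}$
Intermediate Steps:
$M{\left(y,H \right)} = - 5 H \left(6 + H\right)$
$S{\left(C \right)} = \frac{C^{2}}{7}$ ($S{\left(C \right)} = \frac{C C}{7} = \frac{C^{2}}{7}$)
$148 \left(S{\left(M{\left(6,-4 \right)} \right)} + \left(-61 - 30\right) \left(l{\left(3 \right)} + 60\right)\right) = 148 \left(\frac{\left(\left(-5\right) \left(-4\right) \left(6 - 4\right)\right)^{2}}{7} + \left(-61 - 30\right) \left(3 + 60\right)\right) = 148 \left(\frac{\left(\left(-5\right) \left(-4\right) 2\right)^{2}}{7} - 5733\right) = 148 \left(\frac{40^{2}}{7} - 5733\right) = 148 \left(\frac{1}{7} \cdot 1600 - 5733\right) = 148 \left(\frac{1600}{7} - 5733\right) = 148 \left(- \frac{38531}{7}\right) = - \frac{5702588}{7}$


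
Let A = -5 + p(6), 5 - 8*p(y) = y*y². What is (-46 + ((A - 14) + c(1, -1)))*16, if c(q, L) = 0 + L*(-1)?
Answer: -1446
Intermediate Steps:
p(y) = 5/8 - y³/8 (p(y) = 5/8 - y*y²/8 = 5/8 - y³/8)
c(q, L) = -L (c(q, L) = 0 - L = -L)
A = -251/8 (A = -5 + (5/8 - ⅛*6³) = -5 + (5/8 - ⅛*216) = -5 + (5/8 - 27) = -5 - 211/8 = -251/8 ≈ -31.375)
(-46 + ((A - 14) + c(1, -1)))*16 = (-46 + ((-251/8 - 14) - 1*(-1)))*16 = (-46 + (-363/8 + 1))*16 = (-46 - 355/8)*16 = -723/8*16 = -1446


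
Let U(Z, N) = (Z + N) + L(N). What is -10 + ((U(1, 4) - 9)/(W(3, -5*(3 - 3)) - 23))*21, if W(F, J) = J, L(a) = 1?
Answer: -167/23 ≈ -7.2609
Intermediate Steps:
U(Z, N) = 1 + N + Z (U(Z, N) = (Z + N) + 1 = (N + Z) + 1 = 1 + N + Z)
-10 + ((U(1, 4) - 9)/(W(3, -5*(3 - 3)) - 23))*21 = -10 + (((1 + 4 + 1) - 9)/(-5*(3 - 3) - 23))*21 = -10 + ((6 - 9)/(-5*0 - 23))*21 = -10 - 3/(0 - 23)*21 = -10 - 3/(-23)*21 = -10 - 3*(-1/23)*21 = -10 + (3/23)*21 = -10 + 63/23 = -167/23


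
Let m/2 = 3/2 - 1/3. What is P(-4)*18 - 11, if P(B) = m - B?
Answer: 103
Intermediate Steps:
m = 7/3 (m = 2*(3/2 - 1/3) = 2*(3*(½) - 1*⅓) = 2*(3/2 - ⅓) = 2*(7/6) = 7/3 ≈ 2.3333)
P(B) = 7/3 - B
P(-4)*18 - 11 = (7/3 - 1*(-4))*18 - 11 = (7/3 + 4)*18 - 11 = (19/3)*18 - 11 = 114 - 11 = 103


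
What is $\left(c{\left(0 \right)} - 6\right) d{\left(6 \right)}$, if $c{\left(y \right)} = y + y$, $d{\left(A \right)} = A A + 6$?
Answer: $-252$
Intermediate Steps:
$d{\left(A \right)} = 6 + A^{2}$ ($d{\left(A \right)} = A^{2} + 6 = 6 + A^{2}$)
$c{\left(y \right)} = 2 y$
$\left(c{\left(0 \right)} - 6\right) d{\left(6 \right)} = \left(2 \cdot 0 - 6\right) \left(6 + 6^{2}\right) = \left(0 - 6\right) \left(6 + 36\right) = \left(-6\right) 42 = -252$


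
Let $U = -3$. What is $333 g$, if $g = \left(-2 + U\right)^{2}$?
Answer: $8325$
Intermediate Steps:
$g = 25$ ($g = \left(-2 - 3\right)^{2} = \left(-5\right)^{2} = 25$)
$333 g = 333 \cdot 25 = 8325$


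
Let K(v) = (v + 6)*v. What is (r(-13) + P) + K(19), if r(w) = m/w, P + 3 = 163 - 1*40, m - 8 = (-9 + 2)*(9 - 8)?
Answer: 7734/13 ≈ 594.92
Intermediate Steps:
K(v) = v*(6 + v) (K(v) = (6 + v)*v = v*(6 + v))
m = 1 (m = 8 + (-9 + 2)*(9 - 8) = 8 - 7*1 = 8 - 7 = 1)
P = 120 (P = -3 + (163 - 1*40) = -3 + (163 - 40) = -3 + 123 = 120)
r(w) = 1/w
(r(-13) + P) + K(19) = (1/(-13) + 120) + 19*(6 + 19) = (-1/13 + 120) + 19*25 = 1559/13 + 475 = 7734/13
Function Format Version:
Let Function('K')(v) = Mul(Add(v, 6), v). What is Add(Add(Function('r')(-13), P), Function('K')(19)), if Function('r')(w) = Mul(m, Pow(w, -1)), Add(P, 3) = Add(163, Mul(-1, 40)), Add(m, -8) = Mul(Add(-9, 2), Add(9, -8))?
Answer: Rational(7734, 13) ≈ 594.92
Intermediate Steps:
Function('K')(v) = Mul(v, Add(6, v)) (Function('K')(v) = Mul(Add(6, v), v) = Mul(v, Add(6, v)))
m = 1 (m = Add(8, Mul(Add(-9, 2), Add(9, -8))) = Add(8, Mul(-7, 1)) = Add(8, -7) = 1)
P = 120 (P = Add(-3, Add(163, Mul(-1, 40))) = Add(-3, Add(163, -40)) = Add(-3, 123) = 120)
Function('r')(w) = Pow(w, -1) (Function('r')(w) = Mul(1, Pow(w, -1)) = Pow(w, -1))
Add(Add(Function('r')(-13), P), Function('K')(19)) = Add(Add(Pow(-13, -1), 120), Mul(19, Add(6, 19))) = Add(Add(Rational(-1, 13), 120), Mul(19, 25)) = Add(Rational(1559, 13), 475) = Rational(7734, 13)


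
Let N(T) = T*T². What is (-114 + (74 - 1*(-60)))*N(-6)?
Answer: -4320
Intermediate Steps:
N(T) = T³
(-114 + (74 - 1*(-60)))*N(-6) = (-114 + (74 - 1*(-60)))*(-6)³ = (-114 + (74 + 60))*(-216) = (-114 + 134)*(-216) = 20*(-216) = -4320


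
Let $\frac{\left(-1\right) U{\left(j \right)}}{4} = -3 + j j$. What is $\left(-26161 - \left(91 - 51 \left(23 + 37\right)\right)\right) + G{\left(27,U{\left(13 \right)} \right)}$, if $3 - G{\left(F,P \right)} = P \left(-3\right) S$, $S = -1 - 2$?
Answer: $-17213$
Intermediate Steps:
$S = -3$ ($S = -1 - 2 = -3$)
$U{\left(j \right)} = 12 - 4 j^{2}$ ($U{\left(j \right)} = - 4 \left(-3 + j j\right) = - 4 \left(-3 + j^{2}\right) = 12 - 4 j^{2}$)
$G{\left(F,P \right)} = 3 - 9 P$ ($G{\left(F,P \right)} = 3 - P \left(-3\right) \left(-3\right) = 3 - - 3 P \left(-3\right) = 3 - 9 P$)
$\left(-26161 - \left(91 - 51 \left(23 + 37\right)\right)\right) + G{\left(27,U{\left(13 \right)} \right)} = \left(-26161 - \left(91 - 51 \left(23 + 37\right)\right)\right) - \left(-3 + 9 \left(12 - 4 \cdot 13^{2}\right)\right) = \left(-26161 + \left(-91 + 51 \cdot 60\right)\right) - \left(-3 + 9 \left(12 - 676\right)\right) = \left(-26161 + \left(-91 + 3060\right)\right) - \left(-3 + 9 \left(12 - 676\right)\right) = \left(-26161 + 2969\right) + \left(3 - -5976\right) = -23192 + \left(3 + 5976\right) = -23192 + 5979 = -17213$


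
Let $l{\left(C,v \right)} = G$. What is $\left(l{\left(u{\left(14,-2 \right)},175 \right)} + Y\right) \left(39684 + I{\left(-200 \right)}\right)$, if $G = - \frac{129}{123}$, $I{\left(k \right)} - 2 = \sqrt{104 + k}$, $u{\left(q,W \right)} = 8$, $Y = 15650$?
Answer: $\frac{25462815402}{41} + \frac{2566428 i \sqrt{6}}{41} \approx 6.2104 \cdot 10^{8} + 1.5333 \cdot 10^{5} i$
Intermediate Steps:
$I{\left(k \right)} = 2 + \sqrt{104 + k}$
$G = - \frac{43}{41}$ ($G = \left(-129\right) \frac{1}{123} = - \frac{43}{41} \approx -1.0488$)
$l{\left(C,v \right)} = - \frac{43}{41}$
$\left(l{\left(u{\left(14,-2 \right)},175 \right)} + Y\right) \left(39684 + I{\left(-200 \right)}\right) = \left(- \frac{43}{41} + 15650\right) \left(39684 + \left(2 + \sqrt{104 - 200}\right)\right) = \frac{641607 \left(39684 + \left(2 + \sqrt{-96}\right)\right)}{41} = \frac{641607 \left(39684 + \left(2 + 4 i \sqrt{6}\right)\right)}{41} = \frac{641607 \left(39686 + 4 i \sqrt{6}\right)}{41} = \frac{25462815402}{41} + \frac{2566428 i \sqrt{6}}{41}$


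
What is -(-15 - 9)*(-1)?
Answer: -24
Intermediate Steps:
-(-15 - 9)*(-1) = -(-24)*(-1) = -1*24 = -24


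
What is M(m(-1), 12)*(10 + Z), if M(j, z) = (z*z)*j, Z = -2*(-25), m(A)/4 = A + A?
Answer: -69120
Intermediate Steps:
m(A) = 8*A (m(A) = 4*(A + A) = 4*(2*A) = 8*A)
Z = 50
M(j, z) = j*z² (M(j, z) = z²*j = j*z²)
M(m(-1), 12)*(10 + Z) = ((8*(-1))*12²)*(10 + 50) = -8*144*60 = -1152*60 = -69120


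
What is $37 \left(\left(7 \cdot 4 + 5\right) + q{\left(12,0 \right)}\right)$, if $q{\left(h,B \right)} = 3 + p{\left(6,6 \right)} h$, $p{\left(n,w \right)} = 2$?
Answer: $2220$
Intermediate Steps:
$q{\left(h,B \right)} = 3 + 2 h$
$37 \left(\left(7 \cdot 4 + 5\right) + q{\left(12,0 \right)}\right) = 37 \left(\left(7 \cdot 4 + 5\right) + \left(3 + 2 \cdot 12\right)\right) = 37 \left(\left(28 + 5\right) + \left(3 + 24\right)\right) = 37 \left(33 + 27\right) = 37 \cdot 60 = 2220$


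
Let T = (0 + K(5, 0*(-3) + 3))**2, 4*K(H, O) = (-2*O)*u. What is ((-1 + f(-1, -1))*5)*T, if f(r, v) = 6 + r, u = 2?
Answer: 180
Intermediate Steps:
K(H, O) = -O (K(H, O) = (-2*O*2)/4 = (-4*O)/4 = -O)
T = 9 (T = (0 - (0*(-3) + 3))**2 = (0 - (0 + 3))**2 = (0 - 1*3)**2 = (0 - 3)**2 = (-3)**2 = 9)
((-1 + f(-1, -1))*5)*T = ((-1 + (6 - 1))*5)*9 = ((-1 + 5)*5)*9 = (4*5)*9 = 20*9 = 180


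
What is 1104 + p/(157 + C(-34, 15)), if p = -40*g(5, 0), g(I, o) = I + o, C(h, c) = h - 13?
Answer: 12124/11 ≈ 1102.2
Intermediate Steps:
C(h, c) = -13 + h
p = -200 (p = -40*(5 + 0) = -40*5 = -200)
1104 + p/(157 + C(-34, 15)) = 1104 - 200/(157 + (-13 - 34)) = 1104 - 200/(157 - 47) = 1104 - 200/110 = 1104 - 200*1/110 = 1104 - 20/11 = 12124/11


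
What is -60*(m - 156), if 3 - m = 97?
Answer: 15000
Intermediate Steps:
m = -94 (m = 3 - 1*97 = 3 - 97 = -94)
-60*(m - 156) = -60*(-94 - 156) = -60*(-250) = 15000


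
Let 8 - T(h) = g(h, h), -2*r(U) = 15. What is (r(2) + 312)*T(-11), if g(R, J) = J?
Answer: 11571/2 ≈ 5785.5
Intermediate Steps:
r(U) = -15/2 (r(U) = -½*15 = -15/2)
T(h) = 8 - h
(r(2) + 312)*T(-11) = (-15/2 + 312)*(8 - 1*(-11)) = 609*(8 + 11)/2 = (609/2)*19 = 11571/2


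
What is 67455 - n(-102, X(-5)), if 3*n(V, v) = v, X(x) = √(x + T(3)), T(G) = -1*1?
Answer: 67455 - I*√6/3 ≈ 67455.0 - 0.8165*I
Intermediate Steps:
T(G) = -1
X(x) = √(-1 + x) (X(x) = √(x - 1) = √(-1 + x))
n(V, v) = v/3
67455 - n(-102, X(-5)) = 67455 - √(-1 - 5)/3 = 67455 - √(-6)/3 = 67455 - I*√6/3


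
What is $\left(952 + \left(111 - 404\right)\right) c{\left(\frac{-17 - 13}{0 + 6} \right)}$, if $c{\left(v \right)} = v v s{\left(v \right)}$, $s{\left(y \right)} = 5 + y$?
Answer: $0$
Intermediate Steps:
$c{\left(v \right)} = v^{2} \left(5 + v\right)$ ($c{\left(v \right)} = v v \left(5 + v\right) = v^{2} \left(5 + v\right)$)
$\left(952 + \left(111 - 404\right)\right) c{\left(\frac{-17 - 13}{0 + 6} \right)} = \left(952 + \left(111 - 404\right)\right) \left(\frac{-17 - 13}{0 + 6}\right)^{2} \left(5 + \frac{-17 - 13}{0 + 6}\right) = \left(952 + \left(111 - 404\right)\right) \left(- \frac{30}{6}\right)^{2} \left(5 - \frac{30}{6}\right) = \left(952 + \left(111 - 404\right)\right) \left(\left(-30\right) \frac{1}{6}\right)^{2} \left(5 - 5\right) = \left(952 - 293\right) \left(-5\right)^{2} \left(5 - 5\right) = 659 \cdot 25 \cdot 0 = 659 \cdot 0 = 0$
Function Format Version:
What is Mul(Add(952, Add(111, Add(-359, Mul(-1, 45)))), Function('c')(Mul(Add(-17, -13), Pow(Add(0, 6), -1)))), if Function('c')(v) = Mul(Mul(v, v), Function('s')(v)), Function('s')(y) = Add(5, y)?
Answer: 0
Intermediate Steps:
Function('c')(v) = Mul(Pow(v, 2), Add(5, v)) (Function('c')(v) = Mul(Mul(v, v), Add(5, v)) = Mul(Pow(v, 2), Add(5, v)))
Mul(Add(952, Add(111, Add(-359, Mul(-1, 45)))), Function('c')(Mul(Add(-17, -13), Pow(Add(0, 6), -1)))) = Mul(Add(952, Add(111, Add(-359, Mul(-1, 45)))), Mul(Pow(Mul(Add(-17, -13), Pow(Add(0, 6), -1)), 2), Add(5, Mul(Add(-17, -13), Pow(Add(0, 6), -1))))) = Mul(Add(952, Add(111, Add(-359, -45))), Mul(Pow(Mul(-30, Pow(6, -1)), 2), Add(5, Mul(-30, Pow(6, -1))))) = Mul(Add(952, Add(111, -404)), Mul(Pow(Mul(-30, Rational(1, 6)), 2), Add(5, Mul(-30, Rational(1, 6))))) = Mul(Add(952, -293), Mul(Pow(-5, 2), Add(5, -5))) = Mul(659, Mul(25, 0)) = Mul(659, 0) = 0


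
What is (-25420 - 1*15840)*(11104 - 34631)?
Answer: 970724020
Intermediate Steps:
(-25420 - 1*15840)*(11104 - 34631) = (-25420 - 15840)*(-23527) = -41260*(-23527) = 970724020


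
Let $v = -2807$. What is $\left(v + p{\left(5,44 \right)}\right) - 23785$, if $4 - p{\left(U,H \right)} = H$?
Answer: $-26632$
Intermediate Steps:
$p{\left(U,H \right)} = 4 - H$
$\left(v + p{\left(5,44 \right)}\right) - 23785 = \left(-2807 + \left(4 - 44\right)\right) - 23785 = \left(-2807 - 40\right) - 23785 = -2847 - 23785 = -26632$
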